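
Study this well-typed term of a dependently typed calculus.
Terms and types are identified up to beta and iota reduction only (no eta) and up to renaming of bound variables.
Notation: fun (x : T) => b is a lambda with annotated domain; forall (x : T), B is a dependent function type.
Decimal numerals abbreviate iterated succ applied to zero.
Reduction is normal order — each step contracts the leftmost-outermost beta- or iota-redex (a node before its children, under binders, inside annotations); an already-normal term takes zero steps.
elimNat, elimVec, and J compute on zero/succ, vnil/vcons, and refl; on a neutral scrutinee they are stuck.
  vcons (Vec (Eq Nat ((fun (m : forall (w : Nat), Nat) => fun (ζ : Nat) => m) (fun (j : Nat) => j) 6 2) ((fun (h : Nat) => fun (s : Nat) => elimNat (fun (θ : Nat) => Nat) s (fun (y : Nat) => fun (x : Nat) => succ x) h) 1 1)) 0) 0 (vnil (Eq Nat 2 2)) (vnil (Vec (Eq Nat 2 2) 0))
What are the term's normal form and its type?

reduced normal form:
  vcons (Vec (Eq Nat 2 2) 0) 0 (vnil (Eq Nat 2 2)) (vnil (Vec (Eq Nat 2 2) 0))
the term's type:
  Vec (Vec (Eq Nat 2 2) 0) 1
observation: 9 normal-order steps normalize the term, beginning with a beta-redex.


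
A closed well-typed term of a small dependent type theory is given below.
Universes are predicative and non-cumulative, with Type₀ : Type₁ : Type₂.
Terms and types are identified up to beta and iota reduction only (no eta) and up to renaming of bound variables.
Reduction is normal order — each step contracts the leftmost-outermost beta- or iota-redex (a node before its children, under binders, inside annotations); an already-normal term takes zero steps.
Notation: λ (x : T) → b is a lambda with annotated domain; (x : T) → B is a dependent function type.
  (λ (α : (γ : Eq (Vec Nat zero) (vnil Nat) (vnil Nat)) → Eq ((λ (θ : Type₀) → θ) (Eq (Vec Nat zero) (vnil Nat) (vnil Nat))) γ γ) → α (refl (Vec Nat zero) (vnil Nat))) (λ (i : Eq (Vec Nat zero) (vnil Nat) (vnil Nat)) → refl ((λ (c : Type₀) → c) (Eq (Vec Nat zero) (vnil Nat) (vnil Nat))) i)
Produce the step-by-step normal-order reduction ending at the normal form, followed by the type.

normal-order reduction:
  (λ (α : (γ : Eq (Vec Nat zero) (vnil Nat) (vnil Nat)) → Eq ((λ (θ : Type₀) → θ) (Eq (Vec Nat zero) (vnil Nat) (vnil Nat))) γ γ) → α (refl (Vec Nat zero) (vnil Nat))) (λ (i : Eq (Vec Nat zero) (vnil Nat) (vnil Nat)) → refl ((λ (c : Type₀) → c) (Eq (Vec Nat zero) (vnil Nat) (vnil Nat))) i)
  ~> (λ (α : Eq (Vec Nat zero) (vnil Nat) (vnil Nat)) → refl ((λ (γ : Type₀) → γ) (Eq (Vec Nat zero) (vnil Nat) (vnil Nat))) α) (refl (Vec Nat zero) (vnil Nat))
  ~> refl ((λ (α : Type₀) → α) (Eq (Vec Nat zero) (vnil Nat) (vnil Nat))) (refl (Vec Nat zero) (vnil Nat))
  ~> refl (Eq (Vec Nat zero) (vnil Nat) (vnil Nat)) (refl (Vec Nat zero) (vnil Nat))
the term's type:
  Eq (Eq (Vec Nat zero) (vnil Nat) (vnil Nat)) (refl (Vec Nat zero) (vnil Nat)) (refl (Vec Nat zero) (vnil Nat))


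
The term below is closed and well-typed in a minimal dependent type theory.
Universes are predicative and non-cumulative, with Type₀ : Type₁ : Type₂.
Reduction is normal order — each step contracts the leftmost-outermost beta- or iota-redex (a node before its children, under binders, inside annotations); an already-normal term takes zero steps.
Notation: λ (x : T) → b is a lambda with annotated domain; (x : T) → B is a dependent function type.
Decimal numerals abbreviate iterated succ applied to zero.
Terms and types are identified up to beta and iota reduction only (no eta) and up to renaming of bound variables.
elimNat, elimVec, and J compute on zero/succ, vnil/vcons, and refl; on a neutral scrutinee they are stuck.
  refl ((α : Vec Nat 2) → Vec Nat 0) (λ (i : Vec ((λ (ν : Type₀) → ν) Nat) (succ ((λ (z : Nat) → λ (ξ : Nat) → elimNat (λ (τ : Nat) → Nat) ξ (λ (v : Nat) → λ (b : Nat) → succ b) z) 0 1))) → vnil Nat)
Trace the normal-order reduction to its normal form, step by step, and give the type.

normal-order reduction sequence:
  refl ((α : Vec Nat 2) → Vec Nat 0) (λ (i : Vec ((λ (ν : Type₀) → ν) Nat) (succ ((λ (z : Nat) → λ (ξ : Nat) → elimNat (λ (τ : Nat) → Nat) ξ (λ (v : Nat) → λ (b : Nat) → succ b) z) 0 1))) → vnil Nat)
  ~> refl ((α : Vec Nat 2) → Vec Nat 0) (λ (i : Vec Nat (succ ((λ (ν : Nat) → λ (z : Nat) → elimNat (λ (ξ : Nat) → Nat) z (λ (τ : Nat) → λ (v : Nat) → succ v) ν) 0 1))) → vnil Nat)
  ~> refl ((α : Vec Nat 2) → Vec Nat 0) (λ (i : Vec Nat (succ ((λ (ν : Nat) → elimNat (λ (z : Nat) → Nat) ν (λ (ξ : Nat) → λ (τ : Nat) → succ τ) 0) 1))) → vnil Nat)
  ~> refl ((α : Vec Nat 2) → Vec Nat 0) (λ (i : Vec Nat (succ (elimNat (λ (ν : Nat) → Nat) 1 (λ (z : Nat) → λ (ξ : Nat) → succ ξ) 0))) → vnil Nat)
  ~> refl ((α : Vec Nat 2) → Vec Nat 0) (λ (i : Vec Nat 2) → vnil Nat)
the term's type:
  Eq ((α : Vec Nat 2) → Vec Nat 0) (λ (i : Vec Nat 2) → vnil Nat) (λ (ν : Vec Nat 2) → vnil Nat)


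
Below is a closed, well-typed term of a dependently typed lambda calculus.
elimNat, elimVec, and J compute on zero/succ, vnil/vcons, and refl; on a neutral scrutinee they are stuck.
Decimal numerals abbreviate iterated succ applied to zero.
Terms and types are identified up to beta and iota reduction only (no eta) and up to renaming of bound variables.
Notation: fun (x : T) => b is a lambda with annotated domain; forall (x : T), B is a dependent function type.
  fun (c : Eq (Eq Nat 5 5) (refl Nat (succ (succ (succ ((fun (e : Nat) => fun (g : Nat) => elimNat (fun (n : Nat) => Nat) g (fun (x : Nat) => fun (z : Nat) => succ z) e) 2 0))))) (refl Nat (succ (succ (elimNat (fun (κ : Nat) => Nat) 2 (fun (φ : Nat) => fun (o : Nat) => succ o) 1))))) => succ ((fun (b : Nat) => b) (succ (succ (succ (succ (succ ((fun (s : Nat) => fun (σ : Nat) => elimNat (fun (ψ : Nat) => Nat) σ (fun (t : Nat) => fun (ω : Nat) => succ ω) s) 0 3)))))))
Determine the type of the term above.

inferred type:
  forall (c : Eq (Eq Nat 5 5) (refl Nat 5) (refl Nat 5)), Nat


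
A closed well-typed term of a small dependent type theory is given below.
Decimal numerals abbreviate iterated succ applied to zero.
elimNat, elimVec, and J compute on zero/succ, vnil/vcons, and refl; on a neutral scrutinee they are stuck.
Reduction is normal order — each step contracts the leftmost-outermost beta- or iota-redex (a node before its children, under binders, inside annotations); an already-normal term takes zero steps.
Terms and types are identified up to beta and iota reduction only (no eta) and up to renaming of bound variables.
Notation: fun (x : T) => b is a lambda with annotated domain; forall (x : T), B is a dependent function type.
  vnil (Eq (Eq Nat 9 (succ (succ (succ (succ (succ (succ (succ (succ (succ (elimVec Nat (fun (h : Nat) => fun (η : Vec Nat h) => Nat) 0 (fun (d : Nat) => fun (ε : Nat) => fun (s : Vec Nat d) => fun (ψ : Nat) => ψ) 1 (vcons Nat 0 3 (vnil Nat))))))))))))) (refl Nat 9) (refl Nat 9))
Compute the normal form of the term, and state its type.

resulting normal form:
  vnil (Eq (Eq Nat 9 9) (refl Nat 9) (refl Nat 9))
inferred type:
  Vec (Eq (Eq Nat 9 9) (refl Nat 9) (refl Nat 9)) 0


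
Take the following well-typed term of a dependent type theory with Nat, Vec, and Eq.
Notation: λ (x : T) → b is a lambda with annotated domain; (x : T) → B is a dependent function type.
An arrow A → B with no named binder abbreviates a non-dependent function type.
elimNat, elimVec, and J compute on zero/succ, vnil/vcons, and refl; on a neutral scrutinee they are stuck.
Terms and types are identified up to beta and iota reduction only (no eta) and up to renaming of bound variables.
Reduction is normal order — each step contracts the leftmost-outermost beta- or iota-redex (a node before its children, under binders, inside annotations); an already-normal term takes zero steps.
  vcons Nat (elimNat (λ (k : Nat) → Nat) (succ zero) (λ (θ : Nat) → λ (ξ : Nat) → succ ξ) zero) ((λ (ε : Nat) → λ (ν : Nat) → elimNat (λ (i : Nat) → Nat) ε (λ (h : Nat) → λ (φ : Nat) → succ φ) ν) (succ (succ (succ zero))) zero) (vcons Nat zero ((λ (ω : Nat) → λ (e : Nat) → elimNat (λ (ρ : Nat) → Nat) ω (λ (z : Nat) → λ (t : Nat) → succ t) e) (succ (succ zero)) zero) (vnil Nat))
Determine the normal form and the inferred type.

normal form:
  vcons Nat (succ zero) (succ (succ (succ zero))) (vcons Nat zero (succ (succ zero)) (vnil Nat))
type:
  Vec Nat (succ (succ zero))
observation: the leftmost-outermost redex is an elimNat iota-redex, and normalization takes 7 steps.


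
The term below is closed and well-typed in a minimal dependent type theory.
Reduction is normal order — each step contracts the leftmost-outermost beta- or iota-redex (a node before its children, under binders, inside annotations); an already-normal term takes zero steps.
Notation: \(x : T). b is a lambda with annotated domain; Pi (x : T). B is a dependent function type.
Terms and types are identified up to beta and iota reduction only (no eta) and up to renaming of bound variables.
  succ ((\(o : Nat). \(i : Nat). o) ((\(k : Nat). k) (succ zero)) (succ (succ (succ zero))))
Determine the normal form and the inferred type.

reduced normal form:
  succ (succ zero)
inferred type:
  Nat


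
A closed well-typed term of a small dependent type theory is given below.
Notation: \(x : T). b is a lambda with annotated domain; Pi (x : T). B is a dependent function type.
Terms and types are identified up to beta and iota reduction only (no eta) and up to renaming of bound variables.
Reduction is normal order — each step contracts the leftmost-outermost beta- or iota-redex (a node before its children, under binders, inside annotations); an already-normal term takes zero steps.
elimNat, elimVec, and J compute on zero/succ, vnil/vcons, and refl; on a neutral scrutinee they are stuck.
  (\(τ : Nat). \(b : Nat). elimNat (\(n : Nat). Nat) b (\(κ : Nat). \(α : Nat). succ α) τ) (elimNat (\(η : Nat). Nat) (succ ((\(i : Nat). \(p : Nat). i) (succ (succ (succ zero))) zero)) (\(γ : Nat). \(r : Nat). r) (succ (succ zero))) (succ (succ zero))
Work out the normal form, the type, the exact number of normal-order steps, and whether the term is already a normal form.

normal form:
  succ (succ (succ (succ (succ (succ zero)))))
type:
  Nat
steps to reach normal form (normal order): 24
started in normal form: no
first redex: a beta-redex


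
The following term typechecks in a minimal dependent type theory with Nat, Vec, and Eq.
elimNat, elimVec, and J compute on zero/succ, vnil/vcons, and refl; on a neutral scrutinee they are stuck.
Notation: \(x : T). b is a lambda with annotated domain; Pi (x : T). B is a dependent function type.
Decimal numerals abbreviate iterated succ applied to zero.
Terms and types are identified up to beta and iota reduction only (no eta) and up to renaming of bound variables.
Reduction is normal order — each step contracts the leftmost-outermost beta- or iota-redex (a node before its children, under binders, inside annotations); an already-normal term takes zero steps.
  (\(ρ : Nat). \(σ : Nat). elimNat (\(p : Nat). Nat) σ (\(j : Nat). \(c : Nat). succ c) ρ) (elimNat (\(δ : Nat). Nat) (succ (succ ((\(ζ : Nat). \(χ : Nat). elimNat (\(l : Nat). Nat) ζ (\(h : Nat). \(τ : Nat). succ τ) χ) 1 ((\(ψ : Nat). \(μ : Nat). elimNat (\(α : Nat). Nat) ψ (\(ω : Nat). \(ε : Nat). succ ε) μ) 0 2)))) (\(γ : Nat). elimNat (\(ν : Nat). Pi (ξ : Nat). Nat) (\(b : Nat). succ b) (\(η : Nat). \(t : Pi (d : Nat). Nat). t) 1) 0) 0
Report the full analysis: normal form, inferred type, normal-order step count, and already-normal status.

resulting normal form:
  5
inferred type:
  Nat
normal-order step count: 37
already normal: no
first contracted redex: a beta-redex


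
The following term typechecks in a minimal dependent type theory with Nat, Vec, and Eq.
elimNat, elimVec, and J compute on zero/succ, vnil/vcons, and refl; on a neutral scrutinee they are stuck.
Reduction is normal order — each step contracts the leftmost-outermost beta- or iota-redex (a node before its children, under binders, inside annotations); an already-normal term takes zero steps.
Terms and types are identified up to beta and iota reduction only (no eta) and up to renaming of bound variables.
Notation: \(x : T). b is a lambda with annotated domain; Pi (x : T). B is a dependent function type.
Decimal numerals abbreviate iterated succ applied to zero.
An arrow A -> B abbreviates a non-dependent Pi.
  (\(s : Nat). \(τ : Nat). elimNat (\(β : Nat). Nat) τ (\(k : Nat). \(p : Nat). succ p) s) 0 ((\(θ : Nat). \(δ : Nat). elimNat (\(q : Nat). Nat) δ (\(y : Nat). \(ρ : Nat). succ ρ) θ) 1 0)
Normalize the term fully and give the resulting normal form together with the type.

reduced normal form:
  1
type:
  Nat


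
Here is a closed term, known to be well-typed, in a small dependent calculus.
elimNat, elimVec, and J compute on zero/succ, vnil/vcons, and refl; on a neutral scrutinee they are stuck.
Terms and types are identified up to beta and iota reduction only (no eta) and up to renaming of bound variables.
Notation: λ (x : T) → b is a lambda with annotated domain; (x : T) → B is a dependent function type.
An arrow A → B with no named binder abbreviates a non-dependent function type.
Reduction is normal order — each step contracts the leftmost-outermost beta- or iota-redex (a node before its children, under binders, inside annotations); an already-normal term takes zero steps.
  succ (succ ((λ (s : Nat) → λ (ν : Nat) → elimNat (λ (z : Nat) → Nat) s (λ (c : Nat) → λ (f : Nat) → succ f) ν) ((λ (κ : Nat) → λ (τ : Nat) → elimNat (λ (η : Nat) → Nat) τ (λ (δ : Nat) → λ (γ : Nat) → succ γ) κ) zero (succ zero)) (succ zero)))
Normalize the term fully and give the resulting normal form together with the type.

reduced normal form:
  succ (succ (succ (succ zero)))
type:
  Nat
observation: 9 normal-order steps normalize the term, beginning with a beta-redex.


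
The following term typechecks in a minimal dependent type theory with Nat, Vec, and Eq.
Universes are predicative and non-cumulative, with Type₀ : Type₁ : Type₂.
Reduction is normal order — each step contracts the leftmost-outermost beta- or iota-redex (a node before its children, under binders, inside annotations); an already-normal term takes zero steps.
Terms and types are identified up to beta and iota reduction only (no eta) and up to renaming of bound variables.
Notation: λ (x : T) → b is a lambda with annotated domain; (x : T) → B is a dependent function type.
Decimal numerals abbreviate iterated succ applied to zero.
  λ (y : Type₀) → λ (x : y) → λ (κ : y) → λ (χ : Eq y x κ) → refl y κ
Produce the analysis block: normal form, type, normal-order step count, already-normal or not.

reduced normal form:
  λ (y : Type₀) → λ (x : y) → λ (κ : y) → λ (χ : Eq y x κ) → refl y κ
the term's type:
  (y : Type₀) → (x : y) → (κ : y) → (χ : Eq y x κ) → Eq y κ κ
normal-order step count: 0
term was already normal: yes


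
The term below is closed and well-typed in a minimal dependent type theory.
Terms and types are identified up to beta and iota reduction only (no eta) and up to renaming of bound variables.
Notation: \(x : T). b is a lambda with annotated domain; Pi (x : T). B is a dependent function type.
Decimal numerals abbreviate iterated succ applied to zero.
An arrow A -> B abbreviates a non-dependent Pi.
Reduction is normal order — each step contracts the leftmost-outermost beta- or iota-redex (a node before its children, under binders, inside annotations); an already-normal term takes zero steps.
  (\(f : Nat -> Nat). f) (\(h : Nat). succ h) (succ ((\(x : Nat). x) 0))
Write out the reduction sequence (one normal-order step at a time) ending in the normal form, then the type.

reduction (normal order):
  (\(f : Nat -> Nat). f) (\(h : Nat). succ h) (succ ((\(x : Nat). x) 0))
  ~> (\(f : Nat). succ f) (succ ((\(h : Nat). h) 0))
  ~> succ (succ ((\(f : Nat). f) 0))
  ~> 2
the term's type:
  Nat


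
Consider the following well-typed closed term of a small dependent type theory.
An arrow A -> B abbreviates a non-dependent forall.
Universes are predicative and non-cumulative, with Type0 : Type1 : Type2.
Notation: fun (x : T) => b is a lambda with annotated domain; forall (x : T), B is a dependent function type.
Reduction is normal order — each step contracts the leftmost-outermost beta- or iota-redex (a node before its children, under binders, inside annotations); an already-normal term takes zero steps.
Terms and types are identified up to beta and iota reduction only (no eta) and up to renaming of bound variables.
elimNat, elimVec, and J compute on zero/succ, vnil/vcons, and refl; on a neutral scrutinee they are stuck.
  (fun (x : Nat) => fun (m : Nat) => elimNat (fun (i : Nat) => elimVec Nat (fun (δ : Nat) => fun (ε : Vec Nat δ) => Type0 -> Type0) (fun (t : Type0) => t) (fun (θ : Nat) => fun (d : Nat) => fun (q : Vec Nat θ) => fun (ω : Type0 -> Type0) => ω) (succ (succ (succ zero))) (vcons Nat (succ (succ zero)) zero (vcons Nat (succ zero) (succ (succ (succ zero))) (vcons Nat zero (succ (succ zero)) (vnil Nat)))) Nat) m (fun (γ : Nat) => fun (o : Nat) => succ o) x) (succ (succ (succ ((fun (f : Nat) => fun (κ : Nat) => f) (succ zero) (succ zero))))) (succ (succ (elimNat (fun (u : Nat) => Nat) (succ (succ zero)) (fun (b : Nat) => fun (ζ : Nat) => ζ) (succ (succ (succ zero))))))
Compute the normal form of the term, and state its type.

resulting normal form:
  succ (succ (succ (succ (succ (succ (succ (succ zero)))))))
inferred type:
  Nat


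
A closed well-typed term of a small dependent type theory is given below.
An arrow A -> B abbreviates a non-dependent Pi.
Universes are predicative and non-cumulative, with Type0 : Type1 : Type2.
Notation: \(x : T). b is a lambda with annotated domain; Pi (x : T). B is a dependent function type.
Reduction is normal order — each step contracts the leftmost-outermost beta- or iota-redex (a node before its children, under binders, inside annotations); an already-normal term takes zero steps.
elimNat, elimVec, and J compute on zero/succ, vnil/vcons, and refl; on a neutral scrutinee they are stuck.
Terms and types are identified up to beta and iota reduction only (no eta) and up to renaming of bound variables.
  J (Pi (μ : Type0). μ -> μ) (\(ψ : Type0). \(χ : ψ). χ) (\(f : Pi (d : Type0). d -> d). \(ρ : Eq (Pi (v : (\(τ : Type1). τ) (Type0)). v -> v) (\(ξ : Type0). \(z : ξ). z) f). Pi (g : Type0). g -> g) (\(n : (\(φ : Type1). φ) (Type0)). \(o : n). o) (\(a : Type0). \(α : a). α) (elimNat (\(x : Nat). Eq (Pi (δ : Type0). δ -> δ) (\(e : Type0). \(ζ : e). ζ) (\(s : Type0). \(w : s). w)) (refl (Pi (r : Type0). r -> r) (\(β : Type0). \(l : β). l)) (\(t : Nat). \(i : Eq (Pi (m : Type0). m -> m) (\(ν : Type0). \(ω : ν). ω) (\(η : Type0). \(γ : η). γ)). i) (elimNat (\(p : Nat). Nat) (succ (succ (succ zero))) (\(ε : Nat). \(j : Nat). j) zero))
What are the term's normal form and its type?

normal form:
  \(μ : Type0). \(ψ : μ). ψ
inferred type:
  Pi (μ : Type0). μ -> μ
observation: contracting a beta-redex first, the term normalizes in 14 steps.


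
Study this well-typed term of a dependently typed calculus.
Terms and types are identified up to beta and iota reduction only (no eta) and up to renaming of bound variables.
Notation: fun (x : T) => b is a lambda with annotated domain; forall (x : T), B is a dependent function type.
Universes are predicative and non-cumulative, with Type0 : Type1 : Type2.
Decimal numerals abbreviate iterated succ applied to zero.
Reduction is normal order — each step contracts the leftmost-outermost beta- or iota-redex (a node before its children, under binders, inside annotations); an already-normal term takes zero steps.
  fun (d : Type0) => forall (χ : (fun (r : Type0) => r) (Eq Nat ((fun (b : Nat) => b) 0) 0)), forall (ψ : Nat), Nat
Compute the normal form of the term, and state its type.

reduced normal form:
  fun (d : Type0) => forall (χ : Eq Nat 0 0), forall (r : Nat), Nat
type:
  forall (d : Type0), Type0
observation: the term reaches its normal form after 2 normal-order steps.


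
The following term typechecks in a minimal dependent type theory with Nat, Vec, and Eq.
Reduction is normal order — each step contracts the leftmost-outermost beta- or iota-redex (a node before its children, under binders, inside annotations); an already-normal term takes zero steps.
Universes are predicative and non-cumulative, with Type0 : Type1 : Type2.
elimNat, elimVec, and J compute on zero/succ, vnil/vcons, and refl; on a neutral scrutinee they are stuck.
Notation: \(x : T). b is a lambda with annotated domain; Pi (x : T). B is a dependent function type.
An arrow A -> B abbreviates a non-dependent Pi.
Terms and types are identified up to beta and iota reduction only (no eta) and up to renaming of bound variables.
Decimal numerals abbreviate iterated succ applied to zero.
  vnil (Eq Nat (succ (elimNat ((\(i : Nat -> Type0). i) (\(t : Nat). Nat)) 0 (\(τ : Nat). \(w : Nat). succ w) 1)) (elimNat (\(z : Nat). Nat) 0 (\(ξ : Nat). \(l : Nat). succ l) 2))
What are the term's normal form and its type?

reduced normal form:
  vnil (Eq Nat 2 2)
the term's type:
  Vec (Eq Nat 2 2) 0
observation: normalization takes exactly 11 steps under the normal-order strategy.


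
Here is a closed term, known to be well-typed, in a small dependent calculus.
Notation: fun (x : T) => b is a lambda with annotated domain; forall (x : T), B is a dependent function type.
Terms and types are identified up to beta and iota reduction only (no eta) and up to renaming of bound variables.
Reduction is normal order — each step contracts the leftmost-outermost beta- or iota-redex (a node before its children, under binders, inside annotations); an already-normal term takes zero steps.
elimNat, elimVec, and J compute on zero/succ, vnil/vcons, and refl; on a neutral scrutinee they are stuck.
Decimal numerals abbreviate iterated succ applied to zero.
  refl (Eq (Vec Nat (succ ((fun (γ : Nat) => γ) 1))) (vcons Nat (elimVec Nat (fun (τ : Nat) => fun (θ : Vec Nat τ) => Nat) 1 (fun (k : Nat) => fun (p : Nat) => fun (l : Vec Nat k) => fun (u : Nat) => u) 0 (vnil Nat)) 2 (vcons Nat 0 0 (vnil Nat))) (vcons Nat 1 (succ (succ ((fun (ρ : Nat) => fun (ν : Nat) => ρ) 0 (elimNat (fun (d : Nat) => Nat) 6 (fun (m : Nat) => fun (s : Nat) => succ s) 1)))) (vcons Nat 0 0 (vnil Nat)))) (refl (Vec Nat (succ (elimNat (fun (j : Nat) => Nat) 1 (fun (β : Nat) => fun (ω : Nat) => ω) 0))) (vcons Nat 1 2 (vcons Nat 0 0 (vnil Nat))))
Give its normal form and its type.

resulting normal form:
  refl (Eq (Vec Nat 2) (vcons Nat 1 2 (vcons Nat 0 0 (vnil Nat))) (vcons Nat 1 2 (vcons Nat 0 0 (vnil Nat)))) (refl (Vec Nat 2) (vcons Nat 1 2 (vcons Nat 0 0 (vnil Nat))))
inferred type:
  Eq (Eq (Vec Nat 2) (vcons Nat 1 2 (vcons Nat 0 0 (vnil Nat))) (vcons Nat 1 2 (vcons Nat 0 0 (vnil Nat)))) (refl (Vec Nat 2) (vcons Nat 1 2 (vcons Nat 0 0 (vnil Nat)))) (refl (Vec Nat 2) (vcons Nat 1 2 (vcons Nat 0 0 (vnil Nat))))


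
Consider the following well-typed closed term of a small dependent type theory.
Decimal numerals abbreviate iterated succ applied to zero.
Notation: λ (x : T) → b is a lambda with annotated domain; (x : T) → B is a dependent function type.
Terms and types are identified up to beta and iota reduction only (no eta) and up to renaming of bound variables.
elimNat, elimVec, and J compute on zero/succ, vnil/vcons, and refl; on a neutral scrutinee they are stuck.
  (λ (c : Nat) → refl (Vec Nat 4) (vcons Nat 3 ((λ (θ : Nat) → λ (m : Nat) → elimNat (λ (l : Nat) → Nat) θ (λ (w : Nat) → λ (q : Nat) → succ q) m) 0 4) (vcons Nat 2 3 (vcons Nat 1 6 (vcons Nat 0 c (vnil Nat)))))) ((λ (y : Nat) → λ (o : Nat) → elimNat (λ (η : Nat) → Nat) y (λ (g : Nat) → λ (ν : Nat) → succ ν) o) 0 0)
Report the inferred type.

the term's type:
  Eq (Vec Nat 4) (vcons Nat 3 4 (vcons Nat 2 3 (vcons Nat 1 6 (vcons Nat 0 0 (vnil Nat))))) (vcons Nat 3 4 (vcons Nat 2 3 (vcons Nat 1 6 (vcons Nat 0 0 (vnil Nat)))))


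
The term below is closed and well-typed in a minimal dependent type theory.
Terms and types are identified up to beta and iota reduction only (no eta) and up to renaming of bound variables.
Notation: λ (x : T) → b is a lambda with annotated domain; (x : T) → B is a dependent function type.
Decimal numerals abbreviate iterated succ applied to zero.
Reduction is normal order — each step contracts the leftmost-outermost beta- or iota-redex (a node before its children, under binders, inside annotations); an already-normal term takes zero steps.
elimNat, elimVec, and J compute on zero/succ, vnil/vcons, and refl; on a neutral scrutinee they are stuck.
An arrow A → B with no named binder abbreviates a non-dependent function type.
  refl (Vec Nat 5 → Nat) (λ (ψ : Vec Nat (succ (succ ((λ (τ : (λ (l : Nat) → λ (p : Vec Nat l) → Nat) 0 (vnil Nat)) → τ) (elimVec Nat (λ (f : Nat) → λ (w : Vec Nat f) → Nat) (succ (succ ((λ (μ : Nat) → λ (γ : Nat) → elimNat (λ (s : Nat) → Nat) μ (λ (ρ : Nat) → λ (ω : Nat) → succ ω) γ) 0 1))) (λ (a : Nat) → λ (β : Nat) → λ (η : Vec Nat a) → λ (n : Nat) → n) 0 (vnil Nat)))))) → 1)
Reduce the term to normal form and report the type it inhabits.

normal form:
  refl (Vec Nat 5 → Nat) (λ (ψ : Vec Nat 5) → 1)
the term's type:
  Eq (Vec Nat 5 → Nat) (λ (ψ : Vec Nat 5) → 1) (λ (τ : Vec Nat 5) → 1)


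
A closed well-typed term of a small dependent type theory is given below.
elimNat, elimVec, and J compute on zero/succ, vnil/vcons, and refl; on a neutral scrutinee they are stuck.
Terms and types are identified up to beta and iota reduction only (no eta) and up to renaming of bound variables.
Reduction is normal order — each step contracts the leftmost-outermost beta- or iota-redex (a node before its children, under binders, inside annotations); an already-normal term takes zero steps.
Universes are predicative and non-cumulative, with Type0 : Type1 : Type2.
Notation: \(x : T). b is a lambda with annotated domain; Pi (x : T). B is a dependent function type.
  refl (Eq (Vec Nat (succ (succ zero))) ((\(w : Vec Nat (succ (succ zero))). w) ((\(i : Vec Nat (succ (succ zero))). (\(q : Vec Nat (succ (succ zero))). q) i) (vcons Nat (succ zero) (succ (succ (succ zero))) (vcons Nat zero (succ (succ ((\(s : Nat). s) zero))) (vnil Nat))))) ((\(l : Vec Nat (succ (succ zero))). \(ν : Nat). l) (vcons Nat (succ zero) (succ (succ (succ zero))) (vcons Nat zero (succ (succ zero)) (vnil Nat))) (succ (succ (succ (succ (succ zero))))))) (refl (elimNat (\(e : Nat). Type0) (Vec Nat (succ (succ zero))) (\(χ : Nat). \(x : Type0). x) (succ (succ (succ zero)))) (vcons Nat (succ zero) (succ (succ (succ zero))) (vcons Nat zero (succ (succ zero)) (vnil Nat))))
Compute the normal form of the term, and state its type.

reduced normal form:
  refl (Eq (Vec Nat (succ (succ zero))) (vcons Nat (succ zero) (succ (succ (succ zero))) (vcons Nat zero (succ (succ zero)) (vnil Nat))) (vcons Nat (succ zero) (succ (succ (succ zero))) (vcons Nat zero (succ (succ zero)) (vnil Nat)))) (refl (Vec Nat (succ (succ zero))) (vcons Nat (succ zero) (succ (succ (succ zero))) (vcons Nat zero (succ (succ zero)) (vnil Nat))))
type:
  Eq (Eq (Vec Nat (succ (succ zero))) (vcons Nat (succ zero) (succ (succ (succ zero))) (vcons Nat zero (succ (succ zero)) (vnil Nat))) (vcons Nat (succ zero) (succ (succ (succ zero))) (vcons Nat zero (succ (succ zero)) (vnil Nat)))) (refl (Vec Nat (succ (succ zero))) (vcons Nat (succ zero) (succ (succ (succ zero))) (vcons Nat zero (succ (succ zero)) (vnil Nat)))) (refl (Vec Nat (succ (succ zero))) (vcons Nat (succ zero) (succ (succ (succ zero))) (vcons Nat zero (succ (succ zero)) (vnil Nat))))
observation: contracting a beta-redex first, the term normalizes in 16 steps.


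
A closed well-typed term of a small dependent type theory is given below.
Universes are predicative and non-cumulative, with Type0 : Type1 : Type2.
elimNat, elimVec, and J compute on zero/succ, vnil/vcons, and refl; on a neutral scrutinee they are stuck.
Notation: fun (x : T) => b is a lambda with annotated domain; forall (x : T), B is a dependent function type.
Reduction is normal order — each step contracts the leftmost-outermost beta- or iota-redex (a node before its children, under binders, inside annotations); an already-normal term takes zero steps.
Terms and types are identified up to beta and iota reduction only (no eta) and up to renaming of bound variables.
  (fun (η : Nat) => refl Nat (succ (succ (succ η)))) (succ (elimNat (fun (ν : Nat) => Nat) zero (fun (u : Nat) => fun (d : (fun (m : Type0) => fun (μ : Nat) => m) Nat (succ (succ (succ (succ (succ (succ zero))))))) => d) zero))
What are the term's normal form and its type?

resulting normal form:
  refl Nat (succ (succ (succ (succ zero))))
type:
  Eq Nat (succ (succ (succ (succ zero)))) (succ (succ (succ (succ zero))))


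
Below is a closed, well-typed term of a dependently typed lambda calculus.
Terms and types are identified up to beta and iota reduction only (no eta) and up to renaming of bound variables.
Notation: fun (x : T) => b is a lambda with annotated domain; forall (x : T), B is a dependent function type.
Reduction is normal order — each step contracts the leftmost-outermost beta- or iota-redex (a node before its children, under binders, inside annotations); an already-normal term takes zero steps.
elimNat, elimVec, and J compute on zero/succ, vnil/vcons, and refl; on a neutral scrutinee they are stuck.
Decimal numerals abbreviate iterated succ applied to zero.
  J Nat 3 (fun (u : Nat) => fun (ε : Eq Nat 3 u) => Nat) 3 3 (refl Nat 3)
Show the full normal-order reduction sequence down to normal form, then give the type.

normal-order reduction sequence:
  J Nat 3 (fun (u : Nat) => fun (ε : Eq Nat 3 u) => Nat) 3 3 (refl Nat 3)
  ~> 3
type:
  Nat


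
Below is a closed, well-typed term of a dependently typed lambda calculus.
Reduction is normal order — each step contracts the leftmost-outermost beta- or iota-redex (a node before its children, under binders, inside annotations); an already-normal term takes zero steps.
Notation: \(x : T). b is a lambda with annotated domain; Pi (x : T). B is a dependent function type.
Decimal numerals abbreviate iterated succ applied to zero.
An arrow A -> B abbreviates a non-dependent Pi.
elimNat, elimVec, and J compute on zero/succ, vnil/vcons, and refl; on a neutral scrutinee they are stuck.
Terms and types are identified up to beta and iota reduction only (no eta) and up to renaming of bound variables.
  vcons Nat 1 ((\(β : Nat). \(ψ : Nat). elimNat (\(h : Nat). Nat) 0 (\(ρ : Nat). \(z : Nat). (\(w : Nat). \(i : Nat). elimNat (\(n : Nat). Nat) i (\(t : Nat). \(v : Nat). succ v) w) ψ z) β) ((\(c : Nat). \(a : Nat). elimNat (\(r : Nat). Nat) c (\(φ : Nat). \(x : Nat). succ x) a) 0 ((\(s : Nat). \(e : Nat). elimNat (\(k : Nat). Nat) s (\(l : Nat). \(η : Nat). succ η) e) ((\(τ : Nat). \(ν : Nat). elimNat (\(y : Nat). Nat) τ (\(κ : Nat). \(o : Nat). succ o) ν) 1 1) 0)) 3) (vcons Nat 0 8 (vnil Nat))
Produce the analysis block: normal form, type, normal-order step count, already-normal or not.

reduced normal form:
  vcons Nat 1 6 (vcons Nat 0 8 (vnil Nat))
type:
  Vec Nat 2
reduction steps (normal order): 39
started in normal form: no
first redex: a beta-redex


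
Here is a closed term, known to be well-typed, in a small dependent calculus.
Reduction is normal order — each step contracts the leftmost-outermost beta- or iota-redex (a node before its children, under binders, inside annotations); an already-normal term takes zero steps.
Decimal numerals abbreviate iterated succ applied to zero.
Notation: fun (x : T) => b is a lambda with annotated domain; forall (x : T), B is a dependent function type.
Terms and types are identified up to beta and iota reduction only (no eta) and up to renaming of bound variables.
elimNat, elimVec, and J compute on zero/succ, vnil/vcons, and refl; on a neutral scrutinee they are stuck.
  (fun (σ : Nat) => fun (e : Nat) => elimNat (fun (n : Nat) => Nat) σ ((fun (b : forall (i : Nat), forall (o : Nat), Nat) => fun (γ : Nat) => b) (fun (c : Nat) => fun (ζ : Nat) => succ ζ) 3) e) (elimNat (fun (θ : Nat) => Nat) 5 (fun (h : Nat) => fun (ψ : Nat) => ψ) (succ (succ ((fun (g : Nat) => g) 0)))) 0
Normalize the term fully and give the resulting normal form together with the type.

normal form:
  5
type:
  Nat


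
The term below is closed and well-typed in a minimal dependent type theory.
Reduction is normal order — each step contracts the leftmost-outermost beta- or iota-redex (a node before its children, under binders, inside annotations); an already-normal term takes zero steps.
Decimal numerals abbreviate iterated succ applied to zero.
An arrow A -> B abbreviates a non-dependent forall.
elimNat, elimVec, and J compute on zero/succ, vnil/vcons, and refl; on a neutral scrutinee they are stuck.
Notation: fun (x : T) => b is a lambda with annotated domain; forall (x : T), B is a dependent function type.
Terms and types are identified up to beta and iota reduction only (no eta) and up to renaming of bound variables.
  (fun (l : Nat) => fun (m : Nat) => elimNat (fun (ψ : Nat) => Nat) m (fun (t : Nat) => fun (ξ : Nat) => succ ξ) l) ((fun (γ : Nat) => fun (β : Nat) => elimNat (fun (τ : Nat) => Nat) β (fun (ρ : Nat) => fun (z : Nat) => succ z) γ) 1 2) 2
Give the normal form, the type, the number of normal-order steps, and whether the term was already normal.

reduced normal form:
  5
type:
  Nat
reduction steps (normal order): 18
started in normal form: no
first redex: a beta-redex


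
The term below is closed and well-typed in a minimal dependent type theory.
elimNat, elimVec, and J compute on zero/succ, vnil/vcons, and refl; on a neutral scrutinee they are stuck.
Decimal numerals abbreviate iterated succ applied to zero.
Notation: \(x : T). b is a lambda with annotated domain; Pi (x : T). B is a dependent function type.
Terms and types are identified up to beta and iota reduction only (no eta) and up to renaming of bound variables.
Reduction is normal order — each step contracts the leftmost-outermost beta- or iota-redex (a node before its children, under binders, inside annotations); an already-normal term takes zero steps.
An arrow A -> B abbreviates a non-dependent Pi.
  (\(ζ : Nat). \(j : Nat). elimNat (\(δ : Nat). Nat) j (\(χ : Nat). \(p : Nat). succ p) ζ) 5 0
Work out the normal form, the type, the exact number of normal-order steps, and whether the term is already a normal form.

resulting normal form:
  5
the term's type:
  Nat
reduction steps (normal order): 18
started in normal form: no
first redex: a beta-redex


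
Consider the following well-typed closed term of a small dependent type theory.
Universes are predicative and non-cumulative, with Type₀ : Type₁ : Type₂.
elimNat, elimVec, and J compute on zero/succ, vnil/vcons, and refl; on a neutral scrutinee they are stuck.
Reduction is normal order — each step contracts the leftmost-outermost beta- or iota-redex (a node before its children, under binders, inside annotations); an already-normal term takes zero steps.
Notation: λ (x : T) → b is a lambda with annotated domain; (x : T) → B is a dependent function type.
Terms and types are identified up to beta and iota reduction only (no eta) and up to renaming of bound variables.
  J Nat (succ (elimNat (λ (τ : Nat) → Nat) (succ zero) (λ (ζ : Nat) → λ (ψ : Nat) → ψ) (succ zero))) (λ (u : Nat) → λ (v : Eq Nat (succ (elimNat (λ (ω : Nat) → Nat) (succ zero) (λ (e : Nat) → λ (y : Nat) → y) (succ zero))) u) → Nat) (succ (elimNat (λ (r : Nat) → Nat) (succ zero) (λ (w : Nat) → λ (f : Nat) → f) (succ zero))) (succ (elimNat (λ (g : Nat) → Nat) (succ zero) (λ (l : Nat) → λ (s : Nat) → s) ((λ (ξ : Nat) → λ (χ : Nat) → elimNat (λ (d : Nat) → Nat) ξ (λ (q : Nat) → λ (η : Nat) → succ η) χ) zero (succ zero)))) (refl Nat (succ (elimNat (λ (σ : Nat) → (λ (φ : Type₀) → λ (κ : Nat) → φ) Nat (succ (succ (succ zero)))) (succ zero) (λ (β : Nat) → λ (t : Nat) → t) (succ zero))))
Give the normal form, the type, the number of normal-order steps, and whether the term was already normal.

resulting normal form:
  succ (succ zero)
type:
  Nat
reduction steps (normal order): 5
term was already normal: no
first redex: a J iota-redex


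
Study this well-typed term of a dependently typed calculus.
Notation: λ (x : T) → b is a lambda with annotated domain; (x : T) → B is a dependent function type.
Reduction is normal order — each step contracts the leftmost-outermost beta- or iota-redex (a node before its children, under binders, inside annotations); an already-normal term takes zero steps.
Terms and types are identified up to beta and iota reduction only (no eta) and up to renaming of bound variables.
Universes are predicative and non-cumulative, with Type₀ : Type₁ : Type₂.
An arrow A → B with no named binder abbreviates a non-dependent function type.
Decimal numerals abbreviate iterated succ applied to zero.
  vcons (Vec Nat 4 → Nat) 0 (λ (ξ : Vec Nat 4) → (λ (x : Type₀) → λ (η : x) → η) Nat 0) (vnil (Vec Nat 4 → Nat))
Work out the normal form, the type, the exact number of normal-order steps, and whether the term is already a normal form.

reduced normal form:
  vcons (Vec Nat 4 → Nat) 0 (λ (ξ : Vec Nat 4) → 0) (vnil (Vec Nat 4 → Nat))
inferred type:
  Vec (Vec Nat 4 → Nat) 1
steps to reach normal form (normal order): 2
started in normal form: no
first redex: a beta-redex


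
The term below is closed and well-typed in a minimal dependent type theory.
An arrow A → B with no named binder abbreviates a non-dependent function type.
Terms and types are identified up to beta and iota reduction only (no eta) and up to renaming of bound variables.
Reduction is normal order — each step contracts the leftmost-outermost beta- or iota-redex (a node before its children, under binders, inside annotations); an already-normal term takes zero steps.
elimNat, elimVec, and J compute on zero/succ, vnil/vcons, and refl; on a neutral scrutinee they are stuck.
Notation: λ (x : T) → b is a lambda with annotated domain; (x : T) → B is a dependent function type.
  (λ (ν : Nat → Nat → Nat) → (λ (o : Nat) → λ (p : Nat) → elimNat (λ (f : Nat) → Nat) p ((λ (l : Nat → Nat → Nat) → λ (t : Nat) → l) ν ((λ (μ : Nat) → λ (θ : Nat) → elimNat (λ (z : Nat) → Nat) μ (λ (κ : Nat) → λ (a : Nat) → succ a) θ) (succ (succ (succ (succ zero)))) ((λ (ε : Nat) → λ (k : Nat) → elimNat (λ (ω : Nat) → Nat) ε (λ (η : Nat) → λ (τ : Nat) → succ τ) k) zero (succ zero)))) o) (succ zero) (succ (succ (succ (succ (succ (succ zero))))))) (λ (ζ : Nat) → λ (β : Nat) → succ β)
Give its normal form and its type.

resulting normal form:
  succ (succ (succ (succ (succ (succ (succ zero))))))
type:
  Nat


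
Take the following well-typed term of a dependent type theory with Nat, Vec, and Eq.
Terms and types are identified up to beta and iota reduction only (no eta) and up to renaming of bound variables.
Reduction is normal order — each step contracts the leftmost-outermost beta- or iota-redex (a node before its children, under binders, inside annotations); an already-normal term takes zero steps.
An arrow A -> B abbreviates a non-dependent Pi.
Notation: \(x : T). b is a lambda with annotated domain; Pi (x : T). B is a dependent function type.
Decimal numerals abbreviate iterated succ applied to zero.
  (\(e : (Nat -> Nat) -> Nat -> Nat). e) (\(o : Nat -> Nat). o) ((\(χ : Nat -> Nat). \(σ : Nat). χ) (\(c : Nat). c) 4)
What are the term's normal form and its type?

resulting normal form:
  \(e : Nat). e
the term's type:
  Nat -> Nat


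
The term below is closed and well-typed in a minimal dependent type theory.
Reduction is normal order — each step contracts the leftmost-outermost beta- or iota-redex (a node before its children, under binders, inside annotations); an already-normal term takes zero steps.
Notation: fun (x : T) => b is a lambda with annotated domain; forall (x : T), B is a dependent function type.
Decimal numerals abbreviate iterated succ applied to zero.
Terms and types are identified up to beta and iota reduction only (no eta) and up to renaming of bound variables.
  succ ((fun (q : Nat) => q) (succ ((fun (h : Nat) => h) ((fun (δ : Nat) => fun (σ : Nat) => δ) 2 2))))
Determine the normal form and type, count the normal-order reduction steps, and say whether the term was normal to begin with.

normal form:
  4
inferred type:
  Nat
normal-order step count: 4
term was already normal: no
first redex: a beta-redex
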